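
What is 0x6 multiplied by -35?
Convert 0x6 (hexadecimal) → 6 (decimal)
Compute 6 × -35 = -210
-210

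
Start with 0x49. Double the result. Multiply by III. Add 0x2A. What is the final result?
Convert 0x49 (hexadecimal) → 4×16 + 9 = 73 (decimal)
Start: 73
73 × 2 = 146
Convert III (Roman numeral) → 1 + 1 + 1 = 3 (decimal)
146 × 3 = 438
Convert 0x2A (hexadecimal) → 2×16 + 10 = 42 (decimal)
438 + 42 = 480
480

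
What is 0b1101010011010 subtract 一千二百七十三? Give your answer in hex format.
Convert 0b1101010011010 (binary) → 4096 + 2048 + 512 + 128 + 16 + 8 + 2 = 6810 (decimal)
Convert 一千二百七十三 (Chinese numeral) → 1×1000 + 2×100 + 7×10 + 3 = 1273 (decimal)
Compute 6810 - 1273 = 5537
Convert 5537 (decimal) → 5537 = 1×4096 + 5×256 + 10×16 + 1 → 0x15A1 (hexadecimal)
0x15A1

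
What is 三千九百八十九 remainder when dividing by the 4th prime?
Convert 三千九百八十九 (Chinese numeral) → 3×1000 + 9×100 + 8×10 + 9 = 3989 (decimal)
Convert the 4th prime (prime index) → 7 (decimal)
Compute 3989 mod 7 = 6
6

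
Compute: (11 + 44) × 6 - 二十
Convert 二十 (Chinese numeral) → 2×10 = 20 (decimal)
Expression in decimal: (11 + 44) × 6 - 20
Parentheses first: 11 + 44 = 55
Multiply: 55 × 6 = 330
Subtract: 330 - 20 = 310
310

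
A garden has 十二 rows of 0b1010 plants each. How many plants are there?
Convert 0b1010 (binary) → 8 + 2 = 10 (decimal)
Convert 十二 (Chinese numeral) → 1×10 + 2 = 12 (decimal)
Compute 10 × 12 = 120
120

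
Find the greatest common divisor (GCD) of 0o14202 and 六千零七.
Convert 0o14202 (octal) → 1×4096 + 4×512 + 2×64 + 2 = 6274 (decimal)
Convert 六千零七 (Chinese numeral) → 6×1000 + 7 = 6007 (decimal)
Compute gcd(6274, 6007) = 1
1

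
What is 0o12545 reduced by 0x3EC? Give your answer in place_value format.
Convert 0o12545 (octal) → 1×4096 + 2×512 + 5×64 + 4×8 + 5 = 5477 (decimal)
Convert 0x3EC (hexadecimal) → 3×256 + 14×16 + 12 = 1004 (decimal)
Compute 5477 - 1004 = 4473
Convert 4473 (decimal) → 4473 = 4×1000 + 4×100 + 7×10 + 3 → 4 thousands, 4 hundreds, 7 tens, 3 ones (place-value notation)
4 thousands, 4 hundreds, 7 tens, 3 ones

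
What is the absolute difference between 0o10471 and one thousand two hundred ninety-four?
Convert 0o10471 (octal) → 1×4096 + 4×64 + 7×8 + 1 = 4409 (decimal)
Convert one thousand two hundred ninety-four (English words) → 1×1000 + 2×100 + 94 = 1294 (decimal)
Compute |4409 - 1294| = 3115
3115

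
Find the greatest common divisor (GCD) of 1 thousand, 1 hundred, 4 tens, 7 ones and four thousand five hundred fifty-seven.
Convert 1 thousand, 1 hundred, 4 tens, 7 ones (place-value notation) → 1×1000 + 1×100 + 4×10 + 7 = 1147 (decimal)
Convert four thousand five hundred fifty-seven (English words) → 4×1000 + 5×100 + 57 = 4557 (decimal)
Compute gcd(1147, 4557) = 31
31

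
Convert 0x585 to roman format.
Convert 0x585 (hexadecimal) → 5×256 + 8×16 + 5 = 1413 (decimal)
Convert 1413 (decimal) → 1413 = 1000 + 400 + 10 + 1 + 1 + 1 → MCDXIII (Roman numeral)
MCDXIII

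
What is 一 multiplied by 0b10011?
Convert 一 (Chinese numeral) → 1 (decimal)
Convert 0b10011 (binary) → 16 + 2 + 1 = 19 (decimal)
Compute 1 × 19 = 19
19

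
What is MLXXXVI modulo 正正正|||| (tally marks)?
Convert MLXXXVI (Roman numeral) → 1000 + 50 + 10 + 10 + 10 + 5 + 1 = 1086 (decimal)
Convert 正正正|||| (tally marks) → 5 + 5 + 5 + 4 = 19 (decimal)
Compute 1086 mod 19 = 3
3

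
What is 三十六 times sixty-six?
Convert 三十六 (Chinese numeral) → 3×10 + 6 = 36 (decimal)
Convert sixty-six (English words) → 66 (decimal)
Compute 36 × 66 = 2376
2376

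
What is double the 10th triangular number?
The 10th triangular number = 10×11/2 = 55
Compute 55 × 2 = 110
110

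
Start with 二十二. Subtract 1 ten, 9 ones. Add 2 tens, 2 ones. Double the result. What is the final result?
Convert 二十二 (Chinese numeral) → 2×10 + 2 = 22 (decimal)
Start: 22
Convert 1 ten, 9 ones (place-value notation) → 1×10 + 9 = 19 (decimal)
22 - 19 = 3
Convert 2 tens, 2 ones (place-value notation) → 2×10 + 2 = 22 (decimal)
3 + 22 = 25
25 × 2 = 50
50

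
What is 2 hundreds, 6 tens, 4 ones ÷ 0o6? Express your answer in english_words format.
Convert 2 hundreds, 6 tens, 4 ones (place-value notation) → 2×100 + 6×10 + 4 = 264 (decimal)
Convert 0o6 (octal) → 6 (decimal)
Compute 264 ÷ 6 = 44
Convert 44 (decimal) → forty-four (English words)
forty-four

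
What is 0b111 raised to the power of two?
Convert 0b111 (binary) → 4 + 2 + 1 = 7 (decimal)
Convert two (English words) → 2 (decimal)
Compute 7 ^ 2 = 49
49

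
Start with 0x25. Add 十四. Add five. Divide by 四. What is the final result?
Convert 0x25 (hexadecimal) → 2×16 + 5 = 37 (decimal)
Start: 37
Convert 十四 (Chinese numeral) → 1×10 + 4 = 14 (decimal)
37 + 14 = 51
Convert five (English words) → 5 (decimal)
51 + 5 = 56
Convert 四 (Chinese numeral) → 4 (decimal)
56 ÷ 4 = 14
14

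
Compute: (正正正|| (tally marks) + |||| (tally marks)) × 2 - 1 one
Convert 正正正|| (tally marks) → 5 + 5 + 5 + 2 = 17 (decimal)
Convert |||| (tally marks) → 4 (decimal)
Convert 1 one (place-value notation) → 1 (decimal)
Expression in decimal: (17 + 4) × 2 - 1
Parentheses first: 17 + 4 = 21
Multiply: 21 × 2 = 42
Subtract: 42 - 1 = 41
41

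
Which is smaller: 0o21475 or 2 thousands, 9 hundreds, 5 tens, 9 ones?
Convert 0o21475 (octal) → 2×4096 + 1×512 + 4×64 + 7×8 + 5 = 9021 (decimal)
Convert 2 thousands, 9 hundreds, 5 tens, 9 ones (place-value notation) → 2×1000 + 9×100 + 5×10 + 9 = 2959 (decimal)
Compare 9021 vs 2959: smaller = 2959
2959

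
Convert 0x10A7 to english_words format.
Convert 0x10A7 (hexadecimal) → 1×4096 + 10×16 + 7 = 4263 (decimal)
Convert 4263 (decimal) → 4263 = 4×1000 + 2×100 + 63 → four thousand two hundred sixty-three (English words)
four thousand two hundred sixty-three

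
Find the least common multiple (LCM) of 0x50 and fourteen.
Convert 0x50 (hexadecimal) → 5×16 = 80 (decimal)
Convert fourteen (English words) → 14 (decimal)
Compute lcm(80, 14) = 560
560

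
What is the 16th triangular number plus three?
The 16th triangular number = 16×17/2 = 136
Convert three (English words) → 3 (decimal)
Compute 136 + 3 = 139
139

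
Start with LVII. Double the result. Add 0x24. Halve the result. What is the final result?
Convert LVII (Roman numeral) → 50 + 5 + 1 + 1 = 57 (decimal)
Start: 57
57 × 2 = 114
Convert 0x24 (hexadecimal) → 2×16 + 4 = 36 (decimal)
114 + 36 = 150
150 ÷ 2 = 75
75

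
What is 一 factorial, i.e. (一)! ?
Convert 一 (Chinese numeral) → 1 (decimal)
Compute 1! = 1
1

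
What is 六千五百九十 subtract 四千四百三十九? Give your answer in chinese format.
Convert 六千五百九十 (Chinese numeral) → 6×1000 + 5×100 + 9×10 = 6590 (decimal)
Convert 四千四百三十九 (Chinese numeral) → 4×1000 + 4×100 + 3×10 + 9 = 4439 (decimal)
Compute 6590 - 4439 = 2151
Convert 2151 (decimal) → 2151 = 2×1000 + 1×100 + 5×10 + 1 → 二千一百五十一 (Chinese numeral)
二千一百五十一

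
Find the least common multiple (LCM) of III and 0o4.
Convert III (Roman numeral) → 1 + 1 + 1 = 3 (decimal)
Convert 0o4 (octal) → 4 (decimal)
Compute lcm(3, 4) = 12
12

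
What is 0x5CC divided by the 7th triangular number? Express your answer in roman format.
Convert 0x5CC (hexadecimal) → 5×256 + 12×16 + 12 = 1484 (decimal)
Convert the 7th triangular number (triangular index) → 7×8/2 = 28 (decimal)
Compute 1484 ÷ 28 = 53
Convert 53 (decimal) → 53 = 50 + 1 + 1 + 1 → LIII (Roman numeral)
LIII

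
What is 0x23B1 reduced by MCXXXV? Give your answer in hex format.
Convert 0x23B1 (hexadecimal) → 2×4096 + 3×256 + 11×16 + 1 = 9137 (decimal)
Convert MCXXXV (Roman numeral) → 1000 + 100 + 10 + 10 + 10 + 5 = 1135 (decimal)
Compute 9137 - 1135 = 8002
Convert 8002 (decimal) → 8002 = 1×4096 + 15×256 + 4×16 + 2 → 0x1F42 (hexadecimal)
0x1F42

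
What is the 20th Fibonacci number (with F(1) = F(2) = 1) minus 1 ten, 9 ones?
The 20th Fibonacci number (with F(1) = F(2) = 1) = 6765
Convert 1 ten, 9 ones (place-value notation) → 1×10 + 9 = 19 (decimal)
Compute 6765 - 19 = 6746
6746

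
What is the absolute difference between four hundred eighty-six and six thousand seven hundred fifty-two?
Convert four hundred eighty-six (English words) → 4×100 + 86 = 486 (decimal)
Convert six thousand seven hundred fifty-two (English words) → 6×1000 + 7×100 + 52 = 6752 (decimal)
Compute |486 - 6752| = 6266
6266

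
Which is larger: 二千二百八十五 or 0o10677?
Convert 二千二百八十五 (Chinese numeral) → 2×1000 + 2×100 + 8×10 + 5 = 2285 (decimal)
Convert 0o10677 (octal) → 1×4096 + 6×64 + 7×8 + 7 = 4543 (decimal)
Compare 2285 vs 4543: larger = 4543
4543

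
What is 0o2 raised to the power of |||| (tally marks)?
Convert 0o2 (octal) → 2 (decimal)
Convert |||| (tally marks) → 4 (decimal)
Compute 2 ^ 4 = 16
16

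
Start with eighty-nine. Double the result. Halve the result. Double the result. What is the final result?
Convert eighty-nine (English words) → 89 (decimal)
Start: 89
89 × 2 = 178
178 ÷ 2 = 89
89 × 2 = 178
178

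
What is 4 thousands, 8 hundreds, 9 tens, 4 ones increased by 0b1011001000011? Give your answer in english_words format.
Convert 4 thousands, 8 hundreds, 9 tens, 4 ones (place-value notation) → 4×1000 + 8×100 + 9×10 + 4 = 4894 (decimal)
Convert 0b1011001000011 (binary) → 4096 + 1024 + 512 + 64 + 2 + 1 = 5699 (decimal)
Compute 4894 + 5699 = 10593
Convert 10593 (decimal) → 10593 = 10×1000 + 5×100 + 93 → ten thousand five hundred ninety-three (English words)
ten thousand five hundred ninety-three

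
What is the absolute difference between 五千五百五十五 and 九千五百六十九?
Convert 五千五百五十五 (Chinese numeral) → 5×1000 + 5×100 + 5×10 + 5 = 5555 (decimal)
Convert 九千五百六十九 (Chinese numeral) → 9×1000 + 5×100 + 6×10 + 9 = 9569 (decimal)
Compute |5555 - 9569| = 4014
4014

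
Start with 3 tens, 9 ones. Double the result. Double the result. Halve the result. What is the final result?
Convert 3 tens, 9 ones (place-value notation) → 3×10 + 9 = 39 (decimal)
Start: 39
39 × 2 = 78
78 × 2 = 156
156 ÷ 2 = 78
78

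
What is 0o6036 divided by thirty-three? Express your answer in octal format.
Convert 0o6036 (octal) → 6×512 + 3×8 + 6 = 3102 (decimal)
Convert thirty-three (English words) → 33 (decimal)
Compute 3102 ÷ 33 = 94
Convert 94 (decimal) → 94 = 1×64 + 3×8 + 6 → 0o136 (octal)
0o136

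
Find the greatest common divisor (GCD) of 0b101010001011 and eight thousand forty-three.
Convert 0b101010001011 (binary) → 2048 + 512 + 128 + 8 + 2 + 1 = 2699 (decimal)
Convert eight thousand forty-three (English words) → 8×1000 + 43 = 8043 (decimal)
Compute gcd(2699, 8043) = 1
1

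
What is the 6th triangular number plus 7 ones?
The 6th triangular number = 6×7/2 = 21
Convert 7 ones (place-value notation) → 7 (decimal)
Compute 21 + 7 = 28
28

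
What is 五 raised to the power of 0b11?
Convert 五 (Chinese numeral) → 5 (decimal)
Convert 0b11 (binary) → 2 + 1 = 3 (decimal)
Compute 5 ^ 3 = 125
125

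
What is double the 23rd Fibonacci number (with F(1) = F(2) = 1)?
The 23rd Fibonacci number (with F(1) = F(2) = 1) = 28657
Compute 28657 × 2 = 57314
57314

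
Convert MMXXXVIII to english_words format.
Convert MMXXXVIII (Roman numeral) → 1000 + 1000 + 10 + 10 + 10 + 5 + 1 + 1 + 1 = 2038 (decimal)
Convert 2038 (decimal) → 2038 = 2×1000 + 38 → two thousand thirty-eight (English words)
two thousand thirty-eight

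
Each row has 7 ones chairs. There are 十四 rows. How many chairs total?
Convert 7 ones (place-value notation) → 7 (decimal)
Convert 十四 (Chinese numeral) → 1×10 + 4 = 14 (decimal)
Compute 7 × 14 = 98
98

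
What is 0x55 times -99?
Convert 0x55 (hexadecimal) → 5×16 + 5 = 85 (decimal)
Compute 85 × -99 = -8415
-8415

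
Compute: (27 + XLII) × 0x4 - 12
Convert XLII (Roman numeral) → 40 + 1 + 1 = 42 (decimal)
Convert 0x4 (hexadecimal) → 4 (decimal)
Expression in decimal: (27 + 42) × 4 - 12
Parentheses first: 27 + 42 = 69
Multiply: 69 × 4 = 276
Subtract: 276 - 12 = 264
264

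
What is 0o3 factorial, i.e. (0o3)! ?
Convert 0o3 (octal) → 3 (decimal)
Compute 3! = 6
6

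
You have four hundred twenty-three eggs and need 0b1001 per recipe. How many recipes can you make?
Convert four hundred twenty-three (English words) → 4×100 + 23 = 423 (decimal)
Convert 0b1001 (binary) → 8 + 1 = 9 (decimal)
Compute 423 ÷ 9 = 47
47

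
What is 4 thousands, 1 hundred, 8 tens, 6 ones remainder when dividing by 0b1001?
Convert 4 thousands, 1 hundred, 8 tens, 6 ones (place-value notation) → 4×1000 + 1×100 + 8×10 + 6 = 4186 (decimal)
Convert 0b1001 (binary) → 8 + 1 = 9 (decimal)
Compute 4186 mod 9 = 1
1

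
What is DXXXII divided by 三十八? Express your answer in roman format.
Convert DXXXII (Roman numeral) → 500 + 10 + 10 + 10 + 1 + 1 = 532 (decimal)
Convert 三十八 (Chinese numeral) → 3×10 + 8 = 38 (decimal)
Compute 532 ÷ 38 = 14
Convert 14 (decimal) → 14 = 10 + 4 → XIV (Roman numeral)
XIV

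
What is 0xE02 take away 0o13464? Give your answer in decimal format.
Convert 0xE02 (hexadecimal) → 14×256 + 2 = 3586 (decimal)
Convert 0o13464 (octal) → 1×4096 + 3×512 + 4×64 + 6×8 + 4 = 5940 (decimal)
Compute 3586 - 5940 = -2354
-2354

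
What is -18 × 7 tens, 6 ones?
Convert 7 tens, 6 ones (place-value notation) → 7×10 + 6 = 76 (decimal)
Compute -18 × 76 = -1368
-1368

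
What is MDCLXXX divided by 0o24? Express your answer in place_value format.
Convert MDCLXXX (Roman numeral) → 1000 + 500 + 100 + 50 + 10 + 10 + 10 = 1680 (decimal)
Convert 0o24 (octal) → 2×8 + 4 = 20 (decimal)
Compute 1680 ÷ 20 = 84
Convert 84 (decimal) → 84 = 8×10 + 4 → 8 tens, 4 ones (place-value notation)
8 tens, 4 ones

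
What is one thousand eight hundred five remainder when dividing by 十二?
Convert one thousand eight hundred five (English words) → 1×1000 + 8×100 + 5 = 1805 (decimal)
Convert 十二 (Chinese numeral) → 1×10 + 2 = 12 (decimal)
Compute 1805 mod 12 = 5
5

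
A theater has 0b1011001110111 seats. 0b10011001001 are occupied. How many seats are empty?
Convert 0b1011001110111 (binary) → 4096 + 1024 + 512 + 64 + 32 + 16 + 4 + 2 + 1 = 5751 (decimal)
Convert 0b10011001001 (binary) → 1024 + 128 + 64 + 8 + 1 = 1225 (decimal)
Compute 5751 - 1225 = 4526
4526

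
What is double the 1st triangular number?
The 1st triangular number = 1×2/2 = 1
Compute 1 × 2 = 2
2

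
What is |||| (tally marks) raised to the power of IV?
Convert |||| (tally marks) → 4 (decimal)
Convert IV (Roman numeral) → 4 (decimal)
Compute 4 ^ 4 = 256
256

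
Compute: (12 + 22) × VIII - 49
Convert VIII (Roman numeral) → 5 + 1 + 1 + 1 = 8 (decimal)
Expression in decimal: (12 + 22) × 8 - 49
Parentheses first: 12 + 22 = 34
Multiply: 34 × 8 = 272
Subtract: 272 - 49 = 223
223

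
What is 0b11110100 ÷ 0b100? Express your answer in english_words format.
Convert 0b11110100 (binary) → 128 + 64 + 32 + 16 + 4 = 244 (decimal)
Convert 0b100 (binary) → 4 (decimal)
Compute 244 ÷ 4 = 61
Convert 61 (decimal) → sixty-one (English words)
sixty-one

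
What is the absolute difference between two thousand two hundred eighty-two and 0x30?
Convert two thousand two hundred eighty-two (English words) → 2×1000 + 2×100 + 82 = 2282 (decimal)
Convert 0x30 (hexadecimal) → 3×16 = 48 (decimal)
Compute |2282 - 48| = 2234
2234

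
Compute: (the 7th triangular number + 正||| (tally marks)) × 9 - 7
Convert the 7th triangular number (triangular index) → 7×8/2 = 28 (decimal)
Convert 正||| (tally marks) → 5 + 3 = 8 (decimal)
Expression in decimal: (28 + 8) × 9 - 7
Parentheses first: 28 + 8 = 36
Multiply: 36 × 9 = 324
Subtract: 324 - 7 = 317
317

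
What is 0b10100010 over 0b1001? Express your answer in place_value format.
Convert 0b10100010 (binary) → 128 + 32 + 2 = 162 (decimal)
Convert 0b1001 (binary) → 8 + 1 = 9 (decimal)
Compute 162 ÷ 9 = 18
Convert 18 (decimal) → 18 = 1×10 + 8 → 1 ten, 8 ones (place-value notation)
1 ten, 8 ones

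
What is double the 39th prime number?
The 39th prime number = 167
Compute 167 × 2 = 334
334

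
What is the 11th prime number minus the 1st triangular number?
The 11th prime number = 31
Convert the 1st triangular number (triangular index) → 1×2/2 = 1 (decimal)
Compute 31 - 1 = 30
30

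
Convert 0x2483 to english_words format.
Convert 0x2483 (hexadecimal) → 2×4096 + 4×256 + 8×16 + 3 = 9347 (decimal)
Convert 9347 (decimal) → 9347 = 9×1000 + 3×100 + 47 → nine thousand three hundred forty-seven (English words)
nine thousand three hundred forty-seven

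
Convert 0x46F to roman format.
Convert 0x46F (hexadecimal) → 4×256 + 6×16 + 15 = 1135 (decimal)
Convert 1135 (decimal) → 1135 = 1000 + 100 + 10 + 10 + 10 + 5 → MCXXXV (Roman numeral)
MCXXXV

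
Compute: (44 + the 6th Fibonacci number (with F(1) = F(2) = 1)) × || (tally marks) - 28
Convert the 6th Fibonacci number (with F(1) = F(2) = 1) (Fibonacci index) → 1, 1, 2, 3, 5, 8 → 8 (decimal)
Convert || (tally marks) → 2 (decimal)
Expression in decimal: (44 + 8) × 2 - 28
Parentheses first: 44 + 8 = 52
Multiply: 52 × 2 = 104
Subtract: 104 - 28 = 76
76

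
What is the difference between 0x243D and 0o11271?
Convert 0x243D (hexadecimal) → 2×4096 + 4×256 + 3×16 + 13 = 9277 (decimal)
Convert 0o11271 (octal) → 1×4096 + 1×512 + 2×64 + 7×8 + 1 = 4793 (decimal)
Difference: |9277 - 4793| = 4484
4484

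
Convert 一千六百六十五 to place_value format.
Convert 一千六百六十五 (Chinese numeral) → 1×1000 + 6×100 + 6×10 + 5 = 1665 (decimal)
Convert 1665 (decimal) → 1665 = 1×1000 + 6×100 + 6×10 + 5 → 1 thousand, 6 hundreds, 6 tens, 5 ones (place-value notation)
1 thousand, 6 hundreds, 6 tens, 5 ones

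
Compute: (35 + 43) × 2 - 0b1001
Convert 0b1001 (binary) → 8 + 1 = 9 (decimal)
Expression in decimal: (35 + 43) × 2 - 9
Parentheses first: 35 + 43 = 78
Multiply: 78 × 2 = 156
Subtract: 156 - 9 = 147
147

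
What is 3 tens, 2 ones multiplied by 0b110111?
Convert 3 tens, 2 ones (place-value notation) → 3×10 + 2 = 32 (decimal)
Convert 0b110111 (binary) → 32 + 16 + 4 + 2 + 1 = 55 (decimal)
Compute 32 × 55 = 1760
1760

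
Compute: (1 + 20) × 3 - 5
Parentheses first: 1 + 20 = 21
Multiply: 21 × 3 = 63
Subtract: 63 - 5 = 58
58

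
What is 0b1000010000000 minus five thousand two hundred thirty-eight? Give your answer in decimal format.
Convert 0b1000010000000 (binary) → 4096 + 128 = 4224 (decimal)
Convert five thousand two hundred thirty-eight (English words) → 5×1000 + 2×100 + 38 = 5238 (decimal)
Compute 4224 - 5238 = -1014
-1014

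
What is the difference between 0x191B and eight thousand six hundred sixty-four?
Convert 0x191B (hexadecimal) → 1×4096 + 9×256 + 1×16 + 11 = 6427 (decimal)
Convert eight thousand six hundred sixty-four (English words) → 8×1000 + 6×100 + 64 = 8664 (decimal)
Difference: |6427 - 8664| = 2237
2237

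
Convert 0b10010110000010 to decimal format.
Convert 0b10010110000010 (binary) → 8192 + 1024 + 256 + 128 + 2 = 9602 (decimal)
9602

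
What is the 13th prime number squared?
The 13th prime number = 41
Compute 41² = 41 × 41 = 1681
1681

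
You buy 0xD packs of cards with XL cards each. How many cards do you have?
Convert XL (Roman numeral) → 40 (decimal)
Convert 0xD (hexadecimal) → 13 (decimal)
Compute 40 × 13 = 520
520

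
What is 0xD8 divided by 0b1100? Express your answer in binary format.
Convert 0xD8 (hexadecimal) → 13×16 + 8 = 216 (decimal)
Convert 0b1100 (binary) → 8 + 4 = 12 (decimal)
Compute 216 ÷ 12 = 18
Convert 18 (decimal) → 18 = 16 + 2 → 0b10010 (binary)
0b10010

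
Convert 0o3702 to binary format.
Convert 0o3702 (octal) → 3×512 + 7×64 + 2 = 1986 (decimal)
Convert 1986 (decimal) → 1986 = 1024 + 512 + 256 + 128 + 64 + 2 → 0b11111000010 (binary)
0b11111000010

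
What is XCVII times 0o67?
Convert XCVII (Roman numeral) → 90 + 5 + 1 + 1 = 97 (decimal)
Convert 0o67 (octal) → 6×8 + 7 = 55 (decimal)
Compute 97 × 55 = 5335
5335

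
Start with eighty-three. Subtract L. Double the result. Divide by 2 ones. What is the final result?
Convert eighty-three (English words) → 83 (decimal)
Start: 83
Convert L (Roman numeral) → 50 (decimal)
83 - 50 = 33
33 × 2 = 66
Convert 2 ones (place-value notation) → 2 (decimal)
66 ÷ 2 = 33
33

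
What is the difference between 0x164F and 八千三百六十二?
Convert 0x164F (hexadecimal) → 1×4096 + 6×256 + 4×16 + 15 = 5711 (decimal)
Convert 八千三百六十二 (Chinese numeral) → 8×1000 + 3×100 + 6×10 + 2 = 8362 (decimal)
Difference: |5711 - 8362| = 2651
2651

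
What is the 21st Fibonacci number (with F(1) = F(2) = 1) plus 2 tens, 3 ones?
The 21st Fibonacci number (with F(1) = F(2) = 1) = 10946
Convert 2 tens, 3 ones (place-value notation) → 2×10 + 3 = 23 (decimal)
Compute 10946 + 23 = 10969
10969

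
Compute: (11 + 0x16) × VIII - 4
Convert 0x16 (hexadecimal) → 1×16 + 6 = 22 (decimal)
Convert VIII (Roman numeral) → 5 + 1 + 1 + 1 = 8 (decimal)
Expression in decimal: (11 + 22) × 8 - 4
Parentheses first: 11 + 22 = 33
Multiply: 33 × 8 = 264
Subtract: 264 - 4 = 260
260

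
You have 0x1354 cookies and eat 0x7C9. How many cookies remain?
Convert 0x1354 (hexadecimal) → 1×4096 + 3×256 + 5×16 + 4 = 4948 (decimal)
Convert 0x7C9 (hexadecimal) → 7×256 + 12×16 + 9 = 1993 (decimal)
Compute 4948 - 1993 = 2955
2955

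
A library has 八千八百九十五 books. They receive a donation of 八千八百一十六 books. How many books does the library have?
Convert 八千八百九十五 (Chinese numeral) → 8×1000 + 8×100 + 9×10 + 5 = 8895 (decimal)
Convert 八千八百一十六 (Chinese numeral) → 8×1000 + 8×100 + 1×10 + 6 = 8816 (decimal)
Compute 8895 + 8816 = 17711
17711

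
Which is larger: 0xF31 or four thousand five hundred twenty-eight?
Convert 0xF31 (hexadecimal) → 15×256 + 3×16 + 1 = 3889 (decimal)
Convert four thousand five hundred twenty-eight (English words) → 4×1000 + 5×100 + 28 = 4528 (decimal)
Compare 3889 vs 4528: larger = 4528
4528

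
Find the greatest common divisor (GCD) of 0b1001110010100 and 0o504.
Convert 0b1001110010100 (binary) → 4096 + 512 + 256 + 128 + 16 + 4 = 5012 (decimal)
Convert 0o504 (octal) → 5×64 + 4 = 324 (decimal)
Compute gcd(5012, 324) = 4
4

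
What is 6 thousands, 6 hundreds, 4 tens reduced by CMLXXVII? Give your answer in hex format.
Convert 6 thousands, 6 hundreds, 4 tens (place-value notation) → 6×1000 + 6×100 + 4×10 = 6640 (decimal)
Convert CMLXXVII (Roman numeral) → 900 + 50 + 10 + 10 + 5 + 1 + 1 = 977 (decimal)
Compute 6640 - 977 = 5663
Convert 5663 (decimal) → 5663 = 1×4096 + 6×256 + 1×16 + 15 → 0x161F (hexadecimal)
0x161F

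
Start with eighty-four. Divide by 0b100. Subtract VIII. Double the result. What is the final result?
Convert eighty-four (English words) → 84 (decimal)
Start: 84
Convert 0b100 (binary) → 4 (decimal)
84 ÷ 4 = 21
Convert VIII (Roman numeral) → 5 + 1 + 1 + 1 = 8 (decimal)
21 - 8 = 13
13 × 2 = 26
26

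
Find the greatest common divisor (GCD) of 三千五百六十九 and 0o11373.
Convert 三千五百六十九 (Chinese numeral) → 3×1000 + 5×100 + 6×10 + 9 = 3569 (decimal)
Convert 0o11373 (octal) → 1×4096 + 1×512 + 3×64 + 7×8 + 3 = 4859 (decimal)
Compute gcd(3569, 4859) = 43
43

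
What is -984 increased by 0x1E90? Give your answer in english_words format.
Convert 0x1E90 (hexadecimal) → 1×4096 + 14×256 + 9×16 = 7824 (decimal)
Compute -984 + 7824 = 6840
Convert 6840 (decimal) → 6840 = 6×1000 + 8×100 + 40 → six thousand eight hundred forty (English words)
six thousand eight hundred forty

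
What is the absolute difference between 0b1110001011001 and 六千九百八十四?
Convert 0b1110001011001 (binary) → 4096 + 2048 + 1024 + 64 + 16 + 8 + 1 = 7257 (decimal)
Convert 六千九百八十四 (Chinese numeral) → 6×1000 + 9×100 + 8×10 + 4 = 6984 (decimal)
Compute |7257 - 6984| = 273
273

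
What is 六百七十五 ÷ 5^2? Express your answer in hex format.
Convert 六百七十五 (Chinese numeral) → 6×100 + 7×10 + 5 = 675 (decimal)
Convert 5^2 (power) → 25 (decimal)
Compute 675 ÷ 25 = 27
Convert 27 (decimal) → 27 = 1×16 + 11 → 0x1B (hexadecimal)
0x1B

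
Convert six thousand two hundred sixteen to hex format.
Convert six thousand two hundred sixteen (English words) → 6×1000 + 2×100 + 16 = 6216 (decimal)
Convert 6216 (decimal) → 6216 = 1×4096 + 8×256 + 4×16 + 8 → 0x1848 (hexadecimal)
0x1848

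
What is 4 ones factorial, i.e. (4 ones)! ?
Convert 4 ones (place-value notation) → 4 (decimal)
Compute 4! = 24
24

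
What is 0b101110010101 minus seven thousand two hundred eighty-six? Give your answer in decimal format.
Convert 0b101110010101 (binary) → 2048 + 512 + 256 + 128 + 16 + 4 + 1 = 2965 (decimal)
Convert seven thousand two hundred eighty-six (English words) → 7×1000 + 2×100 + 86 = 7286 (decimal)
Compute 2965 - 7286 = -4321
-4321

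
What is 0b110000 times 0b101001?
Convert 0b110000 (binary) → 32 + 16 = 48 (decimal)
Convert 0b101001 (binary) → 32 + 8 + 1 = 41 (decimal)
Compute 48 × 41 = 1968
1968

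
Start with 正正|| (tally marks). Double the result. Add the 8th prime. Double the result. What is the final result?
Convert 正正|| (tally marks) → 5 + 5 + 2 = 12 (decimal)
Start: 12
12 × 2 = 24
Convert the 8th prime (prime index) → 19 (decimal)
24 + 19 = 43
43 × 2 = 86
86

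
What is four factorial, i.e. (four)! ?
Convert four (English words) → 4 (decimal)
Compute 4! = 24
24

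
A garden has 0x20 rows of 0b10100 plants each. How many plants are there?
Convert 0b10100 (binary) → 16 + 4 = 20 (decimal)
Convert 0x20 (hexadecimal) → 2×16 = 32 (decimal)
Compute 20 × 32 = 640
640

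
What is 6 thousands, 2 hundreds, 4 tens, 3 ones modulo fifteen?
Convert 6 thousands, 2 hundreds, 4 tens, 3 ones (place-value notation) → 6×1000 + 2×100 + 4×10 + 3 = 6243 (decimal)
Convert fifteen (English words) → 15 (decimal)
Compute 6243 mod 15 = 3
3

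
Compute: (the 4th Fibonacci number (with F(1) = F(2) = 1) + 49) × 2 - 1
Convert the 4th Fibonacci number (with F(1) = F(2) = 1) (Fibonacci index) → 1, 1, 2, 3 → 3 (decimal)
Expression in decimal: (3 + 49) × 2 - 1
Parentheses first: 3 + 49 = 52
Multiply: 52 × 2 = 104
Subtract: 104 - 1 = 103
103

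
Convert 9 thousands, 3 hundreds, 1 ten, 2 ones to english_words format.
Convert 9 thousands, 3 hundreds, 1 ten, 2 ones (place-value notation) → 9×1000 + 3×100 + 1×10 + 2 = 9312 (decimal)
Convert 9312 (decimal) → 9312 = 9×1000 + 3×100 + 12 → nine thousand three hundred twelve (English words)
nine thousand three hundred twelve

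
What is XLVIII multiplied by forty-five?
Convert XLVIII (Roman numeral) → 40 + 5 + 1 + 1 + 1 = 48 (decimal)
Convert forty-five (English words) → 45 (decimal)
Compute 48 × 45 = 2160
2160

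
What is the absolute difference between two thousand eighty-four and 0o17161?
Convert two thousand eighty-four (English words) → 2×1000 + 84 = 2084 (decimal)
Convert 0o17161 (octal) → 1×4096 + 7×512 + 1×64 + 6×8 + 1 = 7793 (decimal)
Compute |2084 - 7793| = 5709
5709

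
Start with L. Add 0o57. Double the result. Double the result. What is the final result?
Convert L (Roman numeral) → 50 (decimal)
Start: 50
Convert 0o57 (octal) → 5×8 + 7 = 47 (decimal)
50 + 47 = 97
97 × 2 = 194
194 × 2 = 388
388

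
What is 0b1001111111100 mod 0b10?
Convert 0b1001111111100 (binary) → 4096 + 512 + 256 + 128 + 64 + 32 + 16 + 8 + 4 = 5116 (decimal)
Convert 0b10 (binary) → 2 (decimal)
Compute 5116 mod 2 = 0
0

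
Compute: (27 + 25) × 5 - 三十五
Convert 三十五 (Chinese numeral) → 3×10 + 5 = 35 (decimal)
Expression in decimal: (27 + 25) × 5 - 35
Parentheses first: 27 + 25 = 52
Multiply: 52 × 5 = 260
Subtract: 260 - 35 = 225
225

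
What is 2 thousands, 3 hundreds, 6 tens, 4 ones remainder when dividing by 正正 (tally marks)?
Convert 2 thousands, 3 hundreds, 6 tens, 4 ones (place-value notation) → 2×1000 + 3×100 + 6×10 + 4 = 2364 (decimal)
Convert 正正 (tally marks) → 5 + 5 = 10 (decimal)
Compute 2364 mod 10 = 4
4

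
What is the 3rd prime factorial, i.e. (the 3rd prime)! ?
Convert the 3rd prime (prime index) → 5 (decimal)
Compute 5! = 120
120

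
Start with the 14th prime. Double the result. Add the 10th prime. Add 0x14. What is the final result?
Convert the 14th prime (prime index) → 43 (decimal)
Start: 43
43 × 2 = 86
Convert the 10th prime (prime index) → 29 (decimal)
86 + 29 = 115
Convert 0x14 (hexadecimal) → 1×16 + 4 = 20 (decimal)
115 + 20 = 135
135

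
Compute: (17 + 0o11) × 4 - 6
Convert 0o11 (octal) → 1×8 + 1 = 9 (decimal)
Expression in decimal: (17 + 9) × 4 - 6
Parentheses first: 17 + 9 = 26
Multiply: 26 × 4 = 104
Subtract: 104 - 6 = 98
98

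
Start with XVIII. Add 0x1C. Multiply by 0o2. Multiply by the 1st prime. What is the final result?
Convert XVIII (Roman numeral) → 10 + 5 + 1 + 1 + 1 = 18 (decimal)
Start: 18
Convert 0x1C (hexadecimal) → 1×16 + 12 = 28 (decimal)
18 + 28 = 46
Convert 0o2 (octal) → 2 (decimal)
46 × 2 = 92
Convert the 1st prime (prime index) → 2 (decimal)
92 × 2 = 184
184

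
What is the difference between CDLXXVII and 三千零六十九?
Convert CDLXXVII (Roman numeral) → 400 + 50 + 10 + 10 + 5 + 1 + 1 = 477 (decimal)
Convert 三千零六十九 (Chinese numeral) → 3×1000 + 6×10 + 9 = 3069 (decimal)
Difference: |477 - 3069| = 2592
2592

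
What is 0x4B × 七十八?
Convert 0x4B (hexadecimal) → 4×16 + 11 = 75 (decimal)
Convert 七十八 (Chinese numeral) → 7×10 + 8 = 78 (decimal)
Compute 75 × 78 = 5850
5850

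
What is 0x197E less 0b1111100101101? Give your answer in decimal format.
Convert 0x197E (hexadecimal) → 1×4096 + 9×256 + 7×16 + 14 = 6526 (decimal)
Convert 0b1111100101101 (binary) → 4096 + 2048 + 1024 + 512 + 256 + 32 + 8 + 4 + 1 = 7981 (decimal)
Compute 6526 - 7981 = -1455
-1455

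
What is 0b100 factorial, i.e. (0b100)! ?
Convert 0b100 (binary) → 4 (decimal)
Compute 4! = 24
24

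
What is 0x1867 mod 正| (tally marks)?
Convert 0x1867 (hexadecimal) → 1×4096 + 8×256 + 6×16 + 7 = 6247 (decimal)
Convert 正| (tally marks) → 5 + 1 = 6 (decimal)
Compute 6247 mod 6 = 1
1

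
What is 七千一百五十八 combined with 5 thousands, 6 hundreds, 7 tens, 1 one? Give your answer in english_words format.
Convert 七千一百五十八 (Chinese numeral) → 7×1000 + 1×100 + 5×10 + 8 = 7158 (decimal)
Convert 5 thousands, 6 hundreds, 7 tens, 1 one (place-value notation) → 5×1000 + 6×100 + 7×10 + 1 = 5671 (decimal)
Compute 7158 + 5671 = 12829
Convert 12829 (decimal) → 12829 = 12×1000 + 8×100 + 29 → twelve thousand eight hundred twenty-nine (English words)
twelve thousand eight hundred twenty-nine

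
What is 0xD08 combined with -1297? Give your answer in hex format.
Convert 0xD08 (hexadecimal) → 13×256 + 8 = 3336 (decimal)
Compute 3336 + -1297 = 2039
Convert 2039 (decimal) → 2039 = 7×256 + 15×16 + 7 → 0x7F7 (hexadecimal)
0x7F7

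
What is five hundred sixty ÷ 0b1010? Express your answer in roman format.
Convert five hundred sixty (English words) → 5×100 + 60 = 560 (decimal)
Convert 0b1010 (binary) → 8 + 2 = 10 (decimal)
Compute 560 ÷ 10 = 56
Convert 56 (decimal) → 56 = 50 + 5 + 1 → LVI (Roman numeral)
LVI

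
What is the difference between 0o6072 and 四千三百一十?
Convert 0o6072 (octal) → 6×512 + 7×8 + 2 = 3130 (decimal)
Convert 四千三百一十 (Chinese numeral) → 4×1000 + 3×100 + 1×10 = 4310 (decimal)
Difference: |3130 - 4310| = 1180
1180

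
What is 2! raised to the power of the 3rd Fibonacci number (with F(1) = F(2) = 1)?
Convert 2! (factorial) → 2 (decimal)
Convert the 3rd Fibonacci number (with F(1) = F(2) = 1) (Fibonacci index) → 1, 1, 2 → 2 (decimal)
Compute 2 ^ 2 = 4
4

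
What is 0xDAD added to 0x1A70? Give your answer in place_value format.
Convert 0xDAD (hexadecimal) → 13×256 + 10×16 + 13 = 3501 (decimal)
Convert 0x1A70 (hexadecimal) → 1×4096 + 10×256 + 7×16 = 6768 (decimal)
Compute 3501 + 6768 = 10269
Convert 10269 (decimal) → 10269 = 10×1000 + 2×100 + 6×10 + 9 → 10 thousands, 2 hundreds, 6 tens, 9 ones (place-value notation)
10 thousands, 2 hundreds, 6 tens, 9 ones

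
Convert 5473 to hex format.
Convert 5473 (decimal) → 5473 = 1×4096 + 5×256 + 6×16 + 1 → 0x1561 (hexadecimal)
0x1561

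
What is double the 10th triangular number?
The 10th triangular number = 10×11/2 = 55
Compute 55 × 2 = 110
110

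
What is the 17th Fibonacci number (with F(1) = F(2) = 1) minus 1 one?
The 17th Fibonacci number (with F(1) = F(2) = 1) = 1597
Convert 1 one (place-value notation) → 1 (decimal)
Compute 1597 - 1 = 1596
1596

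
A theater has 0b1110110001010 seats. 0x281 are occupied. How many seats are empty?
Convert 0b1110110001010 (binary) → 4096 + 2048 + 1024 + 256 + 128 + 8 + 2 = 7562 (decimal)
Convert 0x281 (hexadecimal) → 2×256 + 8×16 + 1 = 641 (decimal)
Compute 7562 - 641 = 6921
6921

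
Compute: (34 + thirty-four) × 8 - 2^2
Convert thirty-four (English words) → 34 (decimal)
Convert 2^2 (power) → 4 (decimal)
Expression in decimal: (34 + 34) × 8 - 4
Parentheses first: 34 + 34 = 68
Multiply: 68 × 8 = 544
Subtract: 544 - 4 = 540
540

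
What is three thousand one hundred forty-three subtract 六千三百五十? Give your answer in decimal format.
Convert three thousand one hundred forty-three (English words) → 3×1000 + 1×100 + 43 = 3143 (decimal)
Convert 六千三百五十 (Chinese numeral) → 6×1000 + 3×100 + 5×10 = 6350 (decimal)
Compute 3143 - 6350 = -3207
-3207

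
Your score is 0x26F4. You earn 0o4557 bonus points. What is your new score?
Convert 0x26F4 (hexadecimal) → 2×4096 + 6×256 + 15×16 + 4 = 9972 (decimal)
Convert 0o4557 (octal) → 4×512 + 5×64 + 5×8 + 7 = 2415 (decimal)
Compute 9972 + 2415 = 12387
12387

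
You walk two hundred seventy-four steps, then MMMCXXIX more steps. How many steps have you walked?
Convert two hundred seventy-four (English words) → 2×100 + 74 = 274 (decimal)
Convert MMMCXXIX (Roman numeral) → 1000 + 1000 + 1000 + 100 + 10 + 10 + 9 = 3129 (decimal)
Compute 274 + 3129 = 3403
3403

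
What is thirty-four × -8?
Convert thirty-four (English words) → 34 (decimal)
Compute 34 × -8 = -272
-272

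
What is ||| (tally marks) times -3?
Convert ||| (tally marks) → 3 (decimal)
Compute 3 × -3 = -9
-9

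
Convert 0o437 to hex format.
Convert 0o437 (octal) → 4×64 + 3×8 + 7 = 287 (decimal)
Convert 287 (decimal) → 287 = 1×256 + 1×16 + 15 → 0x11F (hexadecimal)
0x11F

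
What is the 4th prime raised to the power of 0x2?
Convert the 4th prime (prime index) → 7 (decimal)
Convert 0x2 (hexadecimal) → 2 (decimal)
Compute 7 ^ 2 = 49
49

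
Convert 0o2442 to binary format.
Convert 0o2442 (octal) → 2×512 + 4×64 + 4×8 + 2 = 1314 (decimal)
Convert 1314 (decimal) → 1314 = 1024 + 256 + 32 + 2 → 0b10100100010 (binary)
0b10100100010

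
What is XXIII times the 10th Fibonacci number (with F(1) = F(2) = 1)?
Convert XXIII (Roman numeral) → 10 + 10 + 1 + 1 + 1 = 23 (decimal)
Convert the 10th Fibonacci number (with F(1) = F(2) = 1) (Fibonacci index) → 1, 1, 2, 3, 5, 8, 13, 21, 34, 55 → 55 (decimal)
Compute 23 × 55 = 1265
1265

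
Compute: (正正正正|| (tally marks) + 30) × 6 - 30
Convert 正正正正|| (tally marks) → 5 + 5 + 5 + 5 + 2 = 22 (decimal)
Expression in decimal: (22 + 30) × 6 - 30
Parentheses first: 22 + 30 = 52
Multiply: 52 × 6 = 312
Subtract: 312 - 30 = 282
282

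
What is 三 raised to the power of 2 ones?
Convert 三 (Chinese numeral) → 3 (decimal)
Convert 2 ones (place-value notation) → 2 (decimal)
Compute 3 ^ 2 = 9
9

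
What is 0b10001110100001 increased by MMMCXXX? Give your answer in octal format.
Convert 0b10001110100001 (binary) → 8192 + 512 + 256 + 128 + 32 + 1 = 9121 (decimal)
Convert MMMCXXX (Roman numeral) → 1000 + 1000 + 1000 + 100 + 10 + 10 + 10 = 3130 (decimal)
Compute 9121 + 3130 = 12251
Convert 12251 (decimal) → 12251 = 2×4096 + 7×512 + 7×64 + 3×8 + 3 → 0o27733 (octal)
0o27733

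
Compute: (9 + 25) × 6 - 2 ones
Convert 2 ones (place-value notation) → 2 (decimal)
Expression in decimal: (9 + 25) × 6 - 2
Parentheses first: 9 + 25 = 34
Multiply: 34 × 6 = 204
Subtract: 204 - 2 = 202
202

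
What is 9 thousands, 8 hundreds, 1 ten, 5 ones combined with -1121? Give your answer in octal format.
Convert 9 thousands, 8 hundreds, 1 ten, 5 ones (place-value notation) → 9×1000 + 8×100 + 1×10 + 5 = 9815 (decimal)
Compute 9815 + -1121 = 8694
Convert 8694 (decimal) → 8694 = 2×4096 + 7×64 + 6×8 + 6 → 0o20766 (octal)
0o20766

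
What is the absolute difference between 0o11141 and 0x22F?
Convert 0o11141 (octal) → 1×4096 + 1×512 + 1×64 + 4×8 + 1 = 4705 (decimal)
Convert 0x22F (hexadecimal) → 2×256 + 2×16 + 15 = 559 (decimal)
Compute |4705 - 559| = 4146
4146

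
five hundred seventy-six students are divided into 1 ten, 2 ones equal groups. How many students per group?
Convert five hundred seventy-six (English words) → 5×100 + 76 = 576 (decimal)
Convert 1 ten, 2 ones (place-value notation) → 1×10 + 2 = 12 (decimal)
Compute 576 ÷ 12 = 48
48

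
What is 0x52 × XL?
Convert 0x52 (hexadecimal) → 5×16 + 2 = 82 (decimal)
Convert XL (Roman numeral) → 40 (decimal)
Compute 82 × 40 = 3280
3280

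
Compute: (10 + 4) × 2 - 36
Parentheses first: 10 + 4 = 14
Multiply: 14 × 2 = 28
Subtract: 28 - 36 = -8
-8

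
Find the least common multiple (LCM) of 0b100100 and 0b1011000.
Convert 0b100100 (binary) → 32 + 4 = 36 (decimal)
Convert 0b1011000 (binary) → 64 + 16 + 8 = 88 (decimal)
Compute lcm(36, 88) = 792
792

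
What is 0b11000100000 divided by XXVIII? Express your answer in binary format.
Convert 0b11000100000 (binary) → 1024 + 512 + 32 = 1568 (decimal)
Convert XXVIII (Roman numeral) → 10 + 10 + 5 + 1 + 1 + 1 = 28 (decimal)
Compute 1568 ÷ 28 = 56
Convert 56 (decimal) → 56 = 32 + 16 + 8 → 0b111000 (binary)
0b111000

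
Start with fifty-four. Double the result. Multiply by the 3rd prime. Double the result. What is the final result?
Convert fifty-four (English words) → 54 (decimal)
Start: 54
54 × 2 = 108
Convert the 3rd prime (prime index) → 5 (decimal)
108 × 5 = 540
540 × 2 = 1080
1080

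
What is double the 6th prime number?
The 6th prime number = 13
Compute 13 × 2 = 26
26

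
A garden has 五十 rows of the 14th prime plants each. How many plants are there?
Convert the 14th prime (prime index) → 43 (decimal)
Convert 五十 (Chinese numeral) → 5×10 = 50 (decimal)
Compute 43 × 50 = 2150
2150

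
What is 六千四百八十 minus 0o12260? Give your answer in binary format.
Convert 六千四百八十 (Chinese numeral) → 6×1000 + 4×100 + 8×10 = 6480 (decimal)
Convert 0o12260 (octal) → 1×4096 + 2×512 + 2×64 + 6×8 = 5296 (decimal)
Compute 6480 - 5296 = 1184
Convert 1184 (decimal) → 1184 = 1024 + 128 + 32 → 0b10010100000 (binary)
0b10010100000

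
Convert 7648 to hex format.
Convert 7648 (decimal) → 7648 = 1×4096 + 13×256 + 14×16 → 0x1DE0 (hexadecimal)
0x1DE0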